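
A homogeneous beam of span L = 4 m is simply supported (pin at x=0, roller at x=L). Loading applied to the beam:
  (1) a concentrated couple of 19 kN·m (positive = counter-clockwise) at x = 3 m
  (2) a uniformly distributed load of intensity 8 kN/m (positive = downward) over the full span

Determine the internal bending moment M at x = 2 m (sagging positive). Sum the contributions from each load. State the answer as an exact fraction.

M(2) = 51/2 kN·m

Load 1 — applied couple M₀=19 kN·m at a=3 m (b=L-a=1):
  M_1 = M₀x/L  [x≤a] = 19·2/4 = 19/2 kN·m
Load 2 — uniform load w=8 kN/m over full span:
  M_2 = wx(L-x)/2 = 8·2·(4-2)/2 = 16 kN·m
Superposition: M = Σ M_i = 51/2 kN·m ≈ 25.500000 kN·m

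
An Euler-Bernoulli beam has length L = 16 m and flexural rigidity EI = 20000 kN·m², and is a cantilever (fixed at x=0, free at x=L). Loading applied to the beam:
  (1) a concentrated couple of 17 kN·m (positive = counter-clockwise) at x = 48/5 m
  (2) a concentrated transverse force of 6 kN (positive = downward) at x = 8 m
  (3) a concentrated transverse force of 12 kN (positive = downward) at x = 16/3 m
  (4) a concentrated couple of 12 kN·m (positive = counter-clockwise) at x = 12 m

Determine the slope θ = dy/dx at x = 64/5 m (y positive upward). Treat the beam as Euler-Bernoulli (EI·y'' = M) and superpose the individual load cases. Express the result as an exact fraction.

θ(64/5) = -26/9375 rad

Load 1 — applied couple M₀=17 kN·m at a=48/5 m (b=L-a=32/5):
  θ_1 = M₀a/EI  [x>a] = 17·(48/5)/20000 = 51/6250 rad
Load 2 — point force P=6 kN at a=8 m (b=L-a=8):
  θ_2 = -Pa²/(2EI)  [x>a] = -6·8²/(2·20000) = -6/625 rad
Load 3 — point force P=12 kN at a=16/3 m (b=L-a=32/3):
  θ_3 = -Pa²/(2EI)  [x>a] = -12·(16/3)²/(2·20000) = -16/1875 rad
Load 4 — applied couple M₀=12 kN·m at a=12 m (b=L-a=4):
  θ_4 = M₀a/EI  [x>a] = 12·12/20000 = 9/1250 rad
Superposition: θ = Σ θ_i = -26/9375 rad ≈ -0.002773 rad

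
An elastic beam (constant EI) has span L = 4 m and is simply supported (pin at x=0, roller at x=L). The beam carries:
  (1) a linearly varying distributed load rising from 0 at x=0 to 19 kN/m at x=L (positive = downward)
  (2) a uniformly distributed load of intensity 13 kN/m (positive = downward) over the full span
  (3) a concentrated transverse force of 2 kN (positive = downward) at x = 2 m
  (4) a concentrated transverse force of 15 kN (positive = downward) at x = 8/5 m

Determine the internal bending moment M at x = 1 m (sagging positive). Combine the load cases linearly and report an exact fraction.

Load 1 — triangular load w₀=19 kN/m (0→w₀ over full span):
  M_1 = w₀Lx/6 - w₀x³/(6L) = 19·4·1/6 - 19·1³/(6·4) = 95/8 kN·m
Load 2 — uniform load w=13 kN/m over full span:
  M_2 = wx(L-x)/2 = 13·1·(4-1)/2 = 39/2 kN·m
Load 3 — point force P=2 kN at a=2 m (b=L-a=2):
  M_3 = Pbx/L  [x≤a] = 2·2·1/4 = 1 kN·m
Load 4 — point force P=15 kN at a=8/5 m (b=L-a=12/5):
  M_4 = Pbx/L  [x≤a] = 15·(12/5)·1/4 = 9 kN·m
Superposition: M = Σ M_i = 331/8 kN·m ≈ 41.375000 kN·m

M(1) = 331/8 kN·m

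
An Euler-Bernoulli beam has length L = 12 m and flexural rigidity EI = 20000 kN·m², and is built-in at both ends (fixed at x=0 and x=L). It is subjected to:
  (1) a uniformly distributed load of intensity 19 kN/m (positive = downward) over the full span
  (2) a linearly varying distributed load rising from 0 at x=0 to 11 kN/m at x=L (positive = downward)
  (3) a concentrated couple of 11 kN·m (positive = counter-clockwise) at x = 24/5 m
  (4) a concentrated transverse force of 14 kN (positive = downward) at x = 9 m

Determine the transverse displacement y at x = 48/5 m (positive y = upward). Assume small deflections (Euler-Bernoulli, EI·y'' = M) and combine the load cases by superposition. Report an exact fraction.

Load 1 — uniform load w=19 kN/m over full span:
  y_1 = -wx²(L-x)²/(24EI) = -19·(48/5)²·(12-(48/5))²/(24·20000) = -8208/390625 m
Load 2 — triangular load w₀=11 kN/m (0→w₀ over full span):
  y_2 = -w₀x²(L-x)²(x+2L)/(120LEI) = -11·(48/5)²·(12-(48/5))²·((48/5)+2·12)/(120·12·20000) = -66528/9765625 m
Load 3 — applied couple M₀=11 kN·m at a=24/5 m (b=L-a=36/5):
  y_3 = (R_Ax³/6 - M_Ax²/2 - M₀(x-a)²/2)/EI  [x>a] with R_A=33/25, M_A=33/25 = ((33/25)·(48/5)³/6 - (33/25)·(48/5)²/2 - 11·((48/5)-(24/5))²/2)/20000 = 693/1953125 m
Load 4 — point force P=14 kN at a=9 m (b=L-a=3):
  y_4 = -Pa²(L-x)²(3bL-(3b+a)(L-x))/(6L³EI)  [x>a] = -14·9²·(12-(48/5))²·(3·3·12-(3·3+9)·(12-(48/5)))/(6·12³·20000) = -5103/2500000 m
Superposition: y = Σ y_i = -9222291/312500000 m ≈ -0.029511 m

y(48/5) = -9222291/312500000 m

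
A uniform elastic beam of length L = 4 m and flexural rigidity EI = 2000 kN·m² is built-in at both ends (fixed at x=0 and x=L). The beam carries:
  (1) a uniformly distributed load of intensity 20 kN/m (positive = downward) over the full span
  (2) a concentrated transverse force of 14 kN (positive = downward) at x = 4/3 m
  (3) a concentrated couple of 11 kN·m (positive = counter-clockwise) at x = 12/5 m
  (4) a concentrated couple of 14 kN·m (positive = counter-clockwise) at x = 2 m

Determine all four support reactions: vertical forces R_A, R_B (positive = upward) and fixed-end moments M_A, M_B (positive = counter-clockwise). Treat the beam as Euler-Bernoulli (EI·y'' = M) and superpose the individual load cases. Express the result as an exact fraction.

R_A = 160867/2700 kN, M_A = 56677/1350 kN·m, R_B = 92933/2700 kN, M_B = -35093/1350 kN·m

Load 1 — uniform load w=20 kN/m over full span:
  R_A = wL/2 = 20·4/2 = 40 kN
  M_A = wL²/12 = 20·4²/12 = 80/3 kN·m
  R_B = wL/2 = 20·4/2 = 40 kN
  M_B = -wL²/12 = -20·4²/12 = -80/3 kN·m
Load 2 — point force P=14 kN at a=4/3 m (b=L-a=8/3):
  R_A = Pb²(3a+b)/L³ = 14·(8/3)²·(3·(4/3)+(8/3))/4³ = 280/27 kN
  M_A = Pab²/L² = 14·(4/3)·(8/3)²/4² = 224/27 kN·m
  R_B = Pa²(a+3b)/L³ = 14·(4/3)²·((4/3)+3·(8/3))/4³ = 98/27 kN
  M_B = -Pa²b/L² = -14·(4/3)²·(8/3)/4² = -112/27 kN·m
Load 3 — applied couple M₀=11 kN·m at a=12/5 m (b=L-a=8/5):
  R_A = 6M₀ab/L³ = 6·11·(12/5)·(8/5)/4³ = 99/25 kN
  M_A = M₀b(2a-b)/L² = 11·(8/5)·(2·(12/5)-(8/5))/4² = 88/25 kN·m
  R_B = -6M₀ab/L³ = -6·11·(12/5)·(8/5)/4³ = -99/25 kN
  M_B = M₀a(2b-a)/L² = 11·(12/5)·(2·(8/5)-(12/5))/4² = 33/25 kN·m
Load 4 — applied couple M₀=14 kN·m at a=2 m (b=L-a=2):
  R_A = 6M₀ab/L³ = 6·14·2·2/4³ = 21/4 kN
  M_A = M₀b(2a-b)/L² = 14·2·(2·2-2)/4² = 7/2 kN·m
  R_B = -6M₀ab/L³ = -6·14·2·2/4³ = -21/4 kN
  M_B = M₀a(2b-a)/L² = 14·2·(2·2-2)/4² = 7/2 kN·m
Superposition: R_A = 160867/2700 kN, M_A = 56677/1350 kN·m, R_B = 92933/2700 kN, M_B = -35093/1350 kN·m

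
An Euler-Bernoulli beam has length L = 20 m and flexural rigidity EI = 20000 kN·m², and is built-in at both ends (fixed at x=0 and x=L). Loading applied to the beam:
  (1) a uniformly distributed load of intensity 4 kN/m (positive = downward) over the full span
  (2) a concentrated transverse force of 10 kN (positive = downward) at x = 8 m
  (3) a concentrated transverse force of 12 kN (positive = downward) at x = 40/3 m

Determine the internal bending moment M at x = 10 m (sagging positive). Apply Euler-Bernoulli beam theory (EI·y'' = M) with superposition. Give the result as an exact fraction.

Load 1 — uniform load w=4 kN/m over full span:
  M_1 = wLx/2 - wL²/12 - wx²/2 = 4·20·10/2 - 4·20²/12 - 4·10²/2 = 200/3 kN·m
Load 2 — point force P=10 kN at a=8 m (b=L-a=12):
  M_2 = Pa²(a+3b)(L-x)/L³ - Pa²b/L²  [x>a] = 10·8²·(8+3·12)·(20-10)/20³ - 10·8²·12/20² = 16 kN·m
Load 3 — point force P=12 kN at a=40/3 m (b=L-a=20/3):
  M_3 = Pb²(3a+b)x/L³ - Pab²/L²  [x≤a] = 12·(20/3)²·(3·(40/3)+(20/3))·10/20³ - 12·(40/3)·(20/3)²/20² = 40/3 kN·m
Superposition: M = Σ M_i = 96 kN·m ≈ 96.000000 kN·m

M(10) = 96 kN·m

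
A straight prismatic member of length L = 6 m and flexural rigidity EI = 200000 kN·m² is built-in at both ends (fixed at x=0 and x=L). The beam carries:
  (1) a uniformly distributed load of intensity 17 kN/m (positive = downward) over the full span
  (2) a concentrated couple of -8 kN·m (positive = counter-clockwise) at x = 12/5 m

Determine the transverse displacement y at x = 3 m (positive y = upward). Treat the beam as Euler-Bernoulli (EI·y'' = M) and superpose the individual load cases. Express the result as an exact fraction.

Load 1 — uniform load w=17 kN/m over full span:
  y_1 = -wx²(L-x)²/(24EI) = -17·3²·(6-3)²/(24·200000) = -459/1600000 m
Load 2 — applied couple M₀=-8 kN·m at a=12/5 m (b=L-a=18/5):
  y_2 = (R_Ax³/6 - M_Ax²/2 - M₀(x-a)²/2)/EI  [x>a] with R_A=-48/25, M_A=-24/25 = ((-48/25)·3³/6 - (-24/25)·3²/2 - (-8)·(3-(12/5))²/2)/200000 = -9/625000 m
Superposition: y = Σ y_i = -12051/40000000 m ≈ -0.000301 m

y(3) = -12051/40000000 m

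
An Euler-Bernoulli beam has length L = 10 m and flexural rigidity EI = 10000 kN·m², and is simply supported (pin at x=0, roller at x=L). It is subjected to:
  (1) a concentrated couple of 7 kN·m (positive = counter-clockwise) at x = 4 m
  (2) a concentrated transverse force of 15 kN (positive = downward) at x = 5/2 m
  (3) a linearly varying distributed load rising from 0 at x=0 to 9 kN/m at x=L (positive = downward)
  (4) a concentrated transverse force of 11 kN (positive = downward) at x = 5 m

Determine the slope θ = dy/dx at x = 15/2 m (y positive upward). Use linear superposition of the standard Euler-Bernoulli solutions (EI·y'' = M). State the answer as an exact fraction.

θ(15/2) = 855479/38400000 rad

Load 1 — applied couple M₀=7 kN·m at a=4 m (b=L-a=6):
  θ_1 = (M₀x²/(2L)-M₀(x-a)+C₁)/EI  [x>a] with C₁=M₀(3b²-L²)/(6L)=14/15 = (7·(15/2)²/(2·10)-7·((15/2)-4)+(14/15))/10000 = -931/2400000 rad
Load 2 — point force P=15 kN at a=5/2 m (b=L-a=15/2):
  θ_2 = -Pa(2L²-6Lx+3x²+a²)/(6LEI)  [x>a] = -15·(5/2)·(2·10²-6·10·(15/2)+3·(15/2)²+(5/2)²)/(6·10·10000) = 3/640 rad
Load 3 — triangular load w₀=9 kN/m (0→w₀ over full span):
  θ_3 = -w₀(7L⁴-30L²x²+15x⁴)/(360LEI) = -9·(7·10⁴-30·10²·(15/2)²+15·(15/2)⁴)/(360·10·10000) = 1313/102400 rad
Load 4 — point force P=11 kN at a=5 m (b=L-a=5):
  θ_4 = -Pa(2L²-6Lx+3x²+a²)/(6LEI)  [x>a] = -11·5·(2·10²-6·10·(15/2)+3·(15/2)²+5²)/(6·10·10000) = 33/6400 rad
Superposition: θ = Σ θ_i = 855479/38400000 rad ≈ 0.022278 rad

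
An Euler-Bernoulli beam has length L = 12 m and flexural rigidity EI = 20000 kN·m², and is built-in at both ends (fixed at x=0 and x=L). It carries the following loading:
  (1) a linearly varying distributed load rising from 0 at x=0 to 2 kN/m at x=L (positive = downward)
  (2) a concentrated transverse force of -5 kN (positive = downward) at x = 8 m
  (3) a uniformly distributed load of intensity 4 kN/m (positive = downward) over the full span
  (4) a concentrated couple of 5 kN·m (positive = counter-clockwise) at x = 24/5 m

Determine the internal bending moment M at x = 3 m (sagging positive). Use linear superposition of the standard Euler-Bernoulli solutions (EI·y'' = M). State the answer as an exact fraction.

M(3) = 1477/180 kN·m

Load 1 — triangular load w₀=2 kN/m (0→w₀ over full span):
  M_1 = 3w₀Lx/20 - w₀L²/30 - w₀x³/(6L) = 3·2·12·3/20 - 2·12²/30 - 2·3³/(6·12) = 9/20 kN·m
Load 2 — point force P=-5 kN at a=8 m (b=L-a=4):
  M_2 = Pb²(3a+b)x/L³ - Pab²/L²  [x≤a] = (-5)·4²·(3·8+4)·3/12³ - (-5)·8·4²/12² = 5/9 kN·m
Load 3 — uniform load w=4 kN/m over full span:
  M_3 = wLx/2 - wL²/12 - wx²/2 = 4·12·3/2 - 4·12²/12 - 4·3²/2 = 6 kN·m
Load 4 — applied couple M₀=5 kN·m at a=24/5 m (b=L-a=36/5):
  M_4 = R_Ax - M_A  [x≤a] with R_A=3/5, M_A=3/5 = (3/5)·3 - (3/5) = 6/5 kN·m
Superposition: M = Σ M_i = 1477/180 kN·m ≈ 8.205556 kN·m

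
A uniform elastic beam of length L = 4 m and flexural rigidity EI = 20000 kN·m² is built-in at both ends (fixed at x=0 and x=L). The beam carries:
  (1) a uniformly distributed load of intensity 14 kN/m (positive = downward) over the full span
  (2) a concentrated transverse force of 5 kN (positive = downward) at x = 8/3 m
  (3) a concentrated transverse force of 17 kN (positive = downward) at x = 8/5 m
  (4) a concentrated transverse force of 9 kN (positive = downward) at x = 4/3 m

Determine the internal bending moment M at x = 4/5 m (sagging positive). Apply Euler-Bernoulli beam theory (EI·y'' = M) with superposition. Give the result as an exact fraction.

Load 1 — uniform load w=14 kN/m over full span:
  M_1 = wLx/2 - wL²/12 - wx²/2 = 14·4·(4/5)/2 - 14·4²/12 - 14·(4/5)²/2 = -56/75 kN·m
Load 2 — point force P=5 kN at a=8/3 m (b=L-a=4/3):
  M_2 = Pb²(3a+b)x/L³ - Pab²/L²  [x≤a] = 5·(4/3)²·(3·(8/3)+(4/3))·(4/5)/4³ - 5·(8/3)·(4/3)²/4² = -4/9 kN·m
Load 3 — point force P=17 kN at a=8/5 m (b=L-a=12/5):
  M_3 = Pb²(3a+b)x/L³ - Pab²/L²  [x≤a] = 17·(12/5)²·(3·(8/5)+(12/5))·(4/5)/4³ - 17·(8/5)·(12/5)²/4² = -612/625 kN·m
Load 4 — point force P=9 kN at a=4/3 m (b=L-a=8/3):
  M_4 = Pb²(3a+b)x/L³ - Pab²/L²  [x≤a] = 9·(8/3)²·(3·(4/3)+(8/3))·(4/5)/4³ - 9·(4/3)·(8/3)²/4² = 0 kN·m
Superposition: M = Σ M_i = -12208/5625 kN·m ≈ -2.170311 kN·m

M(4/5) = -12208/5625 kN·m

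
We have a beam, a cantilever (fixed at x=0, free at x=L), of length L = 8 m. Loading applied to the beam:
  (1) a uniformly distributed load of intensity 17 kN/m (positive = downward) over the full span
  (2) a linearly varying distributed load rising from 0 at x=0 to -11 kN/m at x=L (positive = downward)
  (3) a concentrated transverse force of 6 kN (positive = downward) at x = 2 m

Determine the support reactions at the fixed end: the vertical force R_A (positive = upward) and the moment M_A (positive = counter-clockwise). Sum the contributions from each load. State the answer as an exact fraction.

Load 1 — uniform load w=17 kN/m over full span:
  R_A = wL = 17·8 = 136 kN
  M_A = wL²/2 = 17·8²/2 = 544 kN·m
Load 2 — triangular load w₀=-11 kN/m (0→w₀ over full span):
  R_A = w₀L/2 = (-11)·8/2 = -44 kN
  M_A = w₀L²/3 = (-11)·8²/3 = -704/3 kN·m
Load 3 — point force P=6 kN at a=2 m (b=L-a=6):
  R_A = P = 6 kN
  M_A = Pa = 6·2 = 12 kN·m
Superposition: R_A = 98 kN, M_A = 964/3 kN·m

R_A = 98 kN, M_A = 964/3 kN·m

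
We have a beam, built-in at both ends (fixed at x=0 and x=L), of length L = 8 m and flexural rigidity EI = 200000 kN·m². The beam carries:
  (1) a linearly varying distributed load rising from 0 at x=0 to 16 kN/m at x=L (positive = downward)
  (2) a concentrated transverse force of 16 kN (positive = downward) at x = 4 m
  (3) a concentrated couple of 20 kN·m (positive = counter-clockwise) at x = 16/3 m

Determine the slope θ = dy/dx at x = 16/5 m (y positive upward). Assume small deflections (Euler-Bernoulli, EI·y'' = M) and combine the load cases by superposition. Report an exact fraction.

θ(16/5) = -1001/5859375 rad

Load 1 — triangular load w₀=16 kN/m (0→w₀ over full span):
  θ_1 = -w₀(2x(L-x)(L-2x)(x+2L)+x²(L-x)²)/(120LEI) = -16·(2·(16/5)·(8-(16/5))·(8-2·(16/5))·((16/5)+2·8)+(16/5)²·(8-(16/5))²)/(120·8·200000) = -192/1953125 rad
Load 2 — point force P=16 kN at a=4 m (b=L-a=4):
  θ_2 = -Pb²x(2aL-(3a+b)x)/(2L³EI)  [x≤a] = -16·4²·(16/5)·(2·4·8-(3·4+4)·(16/5))/(2·8³·200000) = -4/78125 rad
Load 3 — applied couple M₀=20 kN·m at a=16/3 m (b=L-a=8/3):
  θ_3 = (R_Ax²/2 - M_Ax)/EI  [x≤a] with R_A=10/3, M_A=20/3 = ((10/3)·(16/5)²/2 - (20/3)·(16/5))/200000 = -1/46875 rad
Superposition: θ = Σ θ_i = -1001/5859375 rad ≈ -0.000171 rad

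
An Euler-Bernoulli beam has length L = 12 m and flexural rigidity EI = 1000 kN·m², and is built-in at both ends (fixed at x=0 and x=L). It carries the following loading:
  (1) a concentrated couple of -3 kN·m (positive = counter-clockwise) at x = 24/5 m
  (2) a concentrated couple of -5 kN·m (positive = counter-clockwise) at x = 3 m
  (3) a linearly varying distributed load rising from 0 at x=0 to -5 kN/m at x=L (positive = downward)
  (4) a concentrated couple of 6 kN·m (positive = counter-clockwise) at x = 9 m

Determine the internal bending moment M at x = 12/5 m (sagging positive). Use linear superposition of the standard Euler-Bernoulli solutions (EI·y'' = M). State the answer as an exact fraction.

Load 1 — applied couple M₀=-3 kN·m at a=24/5 m (b=L-a=36/5):
  M_1 = R_Ax - M_A  [x≤a] with R_A=-9/25, M_A=-9/25 = (-9/25)·(12/5) - (-9/25) = -63/125 kN·m
Load 2 — applied couple M₀=-5 kN·m at a=3 m (b=L-a=9):
  M_2 = R_Ax - M_A  [x≤a] with R_A=-15/32, M_A=15/16 = (-15/32)·(12/5) - (15/16) = -33/16 kN·m
Load 3 — triangular load w₀=-5 kN/m (0→w₀ over full span):
  M_3 = 3w₀Lx/20 - w₀L²/30 - w₀x³/(6L) = 3·(-5)·12·(12/5)/20 - (-5)·12²/30 - (-5)·(12/5)³/(6·12) = 84/25 kN·m
Load 4 — applied couple M₀=6 kN·m at a=9 m (b=L-a=3):
  M_4 = R_Ax - M_A  [x≤a] with R_A=9/16, M_A=15/8 = (9/16)·(12/5) - (15/8) = -21/40 kN·m
Superposition: M = Σ M_i = 537/2000 kN·m ≈ 0.268500 kN·m

M(12/5) = 537/2000 kN·m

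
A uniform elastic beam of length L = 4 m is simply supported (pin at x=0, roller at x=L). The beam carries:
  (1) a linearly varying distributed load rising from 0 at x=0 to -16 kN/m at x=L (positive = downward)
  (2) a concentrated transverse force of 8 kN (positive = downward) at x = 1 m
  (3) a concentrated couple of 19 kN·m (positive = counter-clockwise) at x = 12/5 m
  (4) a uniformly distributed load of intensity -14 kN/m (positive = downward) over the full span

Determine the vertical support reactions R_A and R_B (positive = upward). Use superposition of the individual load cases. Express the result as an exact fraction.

Load 1 — triangular load w₀=-16 kN/m (0→w₀ over full span):
  R_A = w₀L/6 = (-16)·4/6 = -32/3 kN
  R_B = w₀L/3 = (-16)·4/3 = -64/3 kN
Load 2 — point force P=8 kN at a=1 m (b=L-a=3):
  R_A = Pb/L = 8·3/4 = 6 kN
  R_B = Pa/L = 8·1/4 = 2 kN
Load 3 — applied couple M₀=19 kN·m at a=12/5 m (b=L-a=8/5):
  R_A = M₀/L = 19/4 kN
  R_B = -M₀/L = -19/4 kN
Load 4 — uniform load w=-14 kN/m over full span:
  R_A = wL/2 = (-14)·4/2 = -28 kN
  R_B = wL/2 = (-14)·4/2 = -28 kN
Superposition: R_A = -335/12 kN, R_B = -625/12 kN

R_A = -335/12 kN, R_B = -625/12 kN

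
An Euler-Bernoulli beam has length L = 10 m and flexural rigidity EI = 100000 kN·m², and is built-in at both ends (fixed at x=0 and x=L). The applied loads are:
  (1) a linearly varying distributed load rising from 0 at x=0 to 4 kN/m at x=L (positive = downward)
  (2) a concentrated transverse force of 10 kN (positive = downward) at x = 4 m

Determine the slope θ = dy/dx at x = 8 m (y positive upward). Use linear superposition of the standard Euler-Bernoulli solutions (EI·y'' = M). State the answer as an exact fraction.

θ(8) = 137/468750 rad

Load 1 — triangular load w₀=4 kN/m (0→w₀ over full span):
  θ_1 = -w₀(2x(L-x)(L-2x)(x+2L)+x²(L-x)²)/(120LEI) = -4·(2·8·(10-8)·(10-2·8)·(8+2·10)+8²·(10-8)²)/(120·10·100000) = 8/46875 rad
Load 2 — point force P=10 kN at a=4 m (b=L-a=6):
  θ_2 = Pa²(L-x)(2bL-(3b+a)(L-x))/(2L³EI)  [x>a] = 10·4²·(10-8)·(2·6·10-(3·6+4)·(10-8))/(2·10³·100000) = 19/156250 rad
Superposition: θ = Σ θ_i = 137/468750 rad ≈ 0.000292 rad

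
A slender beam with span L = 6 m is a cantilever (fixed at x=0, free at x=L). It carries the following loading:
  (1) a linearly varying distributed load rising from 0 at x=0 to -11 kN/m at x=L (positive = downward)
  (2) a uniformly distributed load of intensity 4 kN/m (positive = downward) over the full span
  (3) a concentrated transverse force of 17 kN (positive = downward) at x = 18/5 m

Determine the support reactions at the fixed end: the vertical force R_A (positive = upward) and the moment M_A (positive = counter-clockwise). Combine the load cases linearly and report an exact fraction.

R_A = 8 kN, M_A = 6/5 kN·m

Load 1 — triangular load w₀=-11 kN/m (0→w₀ over full span):
  R_A = w₀L/2 = (-11)·6/2 = -33 kN
  M_A = w₀L²/3 = (-11)·6²/3 = -132 kN·m
Load 2 — uniform load w=4 kN/m over full span:
  R_A = wL = 4·6 = 24 kN
  M_A = wL²/2 = 4·6²/2 = 72 kN·m
Load 3 — point force P=17 kN at a=18/5 m (b=L-a=12/5):
  R_A = P = 17 kN
  M_A = Pa = 17·(18/5) = 306/5 kN·m
Superposition: R_A = 8 kN, M_A = 6/5 kN·m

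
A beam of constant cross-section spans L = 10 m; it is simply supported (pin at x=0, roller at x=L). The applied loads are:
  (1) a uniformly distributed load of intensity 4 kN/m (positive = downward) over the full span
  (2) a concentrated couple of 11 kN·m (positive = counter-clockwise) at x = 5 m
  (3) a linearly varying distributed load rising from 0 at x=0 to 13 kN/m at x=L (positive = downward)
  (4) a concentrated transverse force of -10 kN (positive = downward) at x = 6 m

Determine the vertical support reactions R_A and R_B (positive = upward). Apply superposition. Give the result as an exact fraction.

R_A = 1163/30 kN, R_B = 1687/30 kN

Load 1 — uniform load w=4 kN/m over full span:
  R_A = wL/2 = 4·10/2 = 20 kN
  R_B = wL/2 = 4·10/2 = 20 kN
Load 2 — applied couple M₀=11 kN·m at a=5 m (b=L-a=5):
  R_A = M₀/L = 11/10 kN
  R_B = -M₀/L = -11/10 kN
Load 3 — triangular load w₀=13 kN/m (0→w₀ over full span):
  R_A = w₀L/6 = 13·10/6 = 65/3 kN
  R_B = w₀L/3 = 13·10/3 = 130/3 kN
Load 4 — point force P=-10 kN at a=6 m (b=L-a=4):
  R_A = Pb/L = (-10)·4/10 = -4 kN
  R_B = Pa/L = (-10)·6/10 = -6 kN
Superposition: R_A = 1163/30 kN, R_B = 1687/30 kN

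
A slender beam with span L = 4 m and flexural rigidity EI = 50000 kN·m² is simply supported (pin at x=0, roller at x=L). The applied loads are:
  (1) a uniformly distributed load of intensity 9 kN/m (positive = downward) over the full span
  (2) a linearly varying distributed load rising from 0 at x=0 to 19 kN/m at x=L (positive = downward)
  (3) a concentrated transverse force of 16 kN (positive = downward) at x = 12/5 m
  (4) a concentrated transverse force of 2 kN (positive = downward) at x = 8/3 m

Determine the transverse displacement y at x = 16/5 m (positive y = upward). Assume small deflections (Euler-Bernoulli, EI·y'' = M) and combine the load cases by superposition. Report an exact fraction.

Load 1 — uniform load w=9 kN/m over full span:
  y_1 = -wx(L³-2Lx²+x³)/(24EI) = -9·(16/5)·(4³-2·4·(16/5)²+(16/5)³)/(24·50000) = -696/1953125 m
Load 2 — triangular load w₀=19 kN/m (0→w₀ over full span):
  y_2 = -w₀x(7L⁴-10L²x²+3x⁴)/(360LEI) = -19·(16/5)·(7·4⁴-10·4²·(16/5)²+3·(16/5)⁴)/(360·4·50000) = -19304/48828125 m
Load 3 — point force P=16 kN at a=12/5 m (b=L-a=8/5):
  y_3 = -Pa(L-x)(2Lx-a²-x²)/(6LEI)  [x>a] = -16·(12/5)·(4-(16/5))·(2·4·(16/5)-(12/5)²-(16/5)²)/(6·4·50000) = -96/390625 m
Load 4 — point force P=2 kN at a=8/3 m (b=L-a=4/3):
  y_4 = -Pa(L-x)(2Lx-a²-x²)/(6LEI)  [x>a] = -2·(8/3)·(4-(16/5))·(2·4·(16/5)-(8/3)²-(16/5)²)/(6·4·50000) = -928/31640625 m
Superposition: y = Σ y_i = -4061024/3955078125 m ≈ -0.001027 m

y(16/5) = -4061024/3955078125 m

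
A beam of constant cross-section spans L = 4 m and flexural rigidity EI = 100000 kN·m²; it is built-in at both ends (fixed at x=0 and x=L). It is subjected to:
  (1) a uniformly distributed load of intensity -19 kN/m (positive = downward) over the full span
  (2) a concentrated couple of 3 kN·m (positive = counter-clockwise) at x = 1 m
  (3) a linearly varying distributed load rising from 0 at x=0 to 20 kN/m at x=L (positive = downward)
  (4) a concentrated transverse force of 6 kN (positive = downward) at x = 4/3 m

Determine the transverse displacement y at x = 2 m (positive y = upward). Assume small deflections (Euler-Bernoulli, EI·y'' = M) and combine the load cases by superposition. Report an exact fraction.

Load 1 — uniform load w=-19 kN/m over full span:
  y_1 = -wx²(L-x)²/(24EI) = -(-19)·2²·(4-2)²/(24·100000) = 19/150000 m
Load 2 — applied couple M₀=3 kN·m at a=1 m (b=L-a=3):
  y_2 = (R_Ax³/6 - M_Ax²/2 - M₀(x-a)²/2)/EI  [x>a] with R_A=27/32, M_A=-9/16 = ((27/32)·2³/6 - (-9/16)·2²/2 - 3·(2-1)²/2)/100000 = 3/400000 m
Load 3 — triangular load w₀=20 kN/m (0→w₀ over full span):
  y_3 = -w₀x²(L-x)²(x+2L)/(120LEI) = -20·2²·(4-2)²·(2+2·4)/(120·4·100000) = -1/15000 m
Load 4 — point force P=6 kN at a=4/3 m (b=L-a=8/3):
  y_4 = -Pa²(L-x)²(3bL-(3b+a)(L-x))/(6L³EI)  [x>a] = -6·(4/3)²·(4-2)²·(3·(8/3)·4-(3·(8/3)+(4/3))·(4-2))/(6·4³·100000) = -1/67500 m
Superposition: y = Σ y_i = 569/10800000 m ≈ 0.000053 m

y(2) = 569/10800000 m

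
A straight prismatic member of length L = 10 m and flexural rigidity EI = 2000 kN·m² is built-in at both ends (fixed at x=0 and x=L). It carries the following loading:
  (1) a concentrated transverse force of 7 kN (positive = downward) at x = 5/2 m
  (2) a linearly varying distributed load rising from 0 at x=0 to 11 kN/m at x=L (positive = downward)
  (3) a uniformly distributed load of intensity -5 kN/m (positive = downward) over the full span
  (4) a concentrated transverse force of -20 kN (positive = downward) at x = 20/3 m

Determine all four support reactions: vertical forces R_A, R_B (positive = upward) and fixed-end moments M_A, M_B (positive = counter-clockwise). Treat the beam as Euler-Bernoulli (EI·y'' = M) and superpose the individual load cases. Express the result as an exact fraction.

R_A = -6721/864 kN, M_A = -8615/864 kN·m, R_B = -191/864 kN, M_B = 11245/864 kN·m

Load 1 — point force P=7 kN at a=5/2 m (b=L-a=15/2):
  R_A = Pb²(3a+b)/L³ = 7·(15/2)²·(3·(5/2)+(15/2))/10³ = 189/32 kN
  M_A = Pab²/L² = 7·(5/2)·(15/2)²/10² = 315/32 kN·m
  R_B = Pa²(a+3b)/L³ = 7·(5/2)²·((5/2)+3·(15/2))/10³ = 35/32 kN
  M_B = -Pa²b/L² = -7·(5/2)²·(15/2)/10² = -105/32 kN·m
Load 2 — triangular load w₀=11 kN/m (0→w₀ over full span):
  R_A = 3w₀L/20 = 3·11·10/20 = 33/2 kN
  M_A = w₀L²/30 = 11·10²/30 = 110/3 kN·m
  R_B = 7w₀L/20 = 7·11·10/20 = 77/2 kN
  M_B = -w₀L²/20 = -11·10²/20 = -55 kN·m
Load 3 — uniform load w=-5 kN/m over full span:
  R_A = wL/2 = (-5)·10/2 = -25 kN
  M_A = wL²/12 = (-5)·10²/12 = -125/3 kN·m
  R_B = wL/2 = (-5)·10/2 = -25 kN
  M_B = -wL²/12 = -(-5)·10²/12 = 125/3 kN·m
Load 4 — point force P=-20 kN at a=20/3 m (b=L-a=10/3):
  R_A = Pb²(3a+b)/L³ = (-20)·(10/3)²·(3·(20/3)+(10/3))/10³ = -140/27 kN
  M_A = Pab²/L² = (-20)·(20/3)·(10/3)²/10² = -400/27 kN·m
  R_B = Pa²(a+3b)/L³ = (-20)·(20/3)²·((20/3)+3·(10/3))/10³ = -400/27 kN
  M_B = -Pa²b/L² = -(-20)·(20/3)²·(10/3)/10² = 800/27 kN·m
Superposition: R_A = -6721/864 kN, M_A = -8615/864 kN·m, R_B = -191/864 kN, M_B = 11245/864 kN·m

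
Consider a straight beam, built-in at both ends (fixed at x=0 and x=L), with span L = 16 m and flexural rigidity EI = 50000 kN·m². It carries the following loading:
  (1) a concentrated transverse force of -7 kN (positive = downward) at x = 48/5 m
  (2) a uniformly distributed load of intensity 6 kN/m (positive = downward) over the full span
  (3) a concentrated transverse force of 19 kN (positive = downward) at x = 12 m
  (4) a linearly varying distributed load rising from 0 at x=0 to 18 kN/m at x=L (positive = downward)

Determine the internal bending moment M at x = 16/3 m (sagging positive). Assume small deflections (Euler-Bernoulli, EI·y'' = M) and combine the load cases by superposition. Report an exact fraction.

Load 1 — point force P=-7 kN at a=48/5 m (b=L-a=32/5):
  M_1 = Pb²(3a+b)x/L³ - Pab²/L²  [x≤a] = (-7)·(32/5)²·(3·(48/5)+(32/5))·(16/3)/16³ - (-7)·(48/5)·(32/5)²/16² = -896/375 kN·m
Load 2 — uniform load w=6 kN/m over full span:
  M_2 = wLx/2 - wL²/12 - wx²/2 = 6·16·(16/3)/2 - 6·16²/12 - 6·(16/3)²/2 = 128/3 kN·m
Load 3 — point force P=19 kN at a=12 m (b=L-a=4):
  M_3 = Pb²(3a+b)x/L³ - Pab²/L²  [x≤a] = 19·4²·(3·12+4)·(16/3)/16³ - 19·12·4²/16² = 19/12 kN·m
Load 4 — triangular load w₀=18 kN/m (0→w₀ over full span):
  M_4 = 3w₀Lx/20 - w₀L²/30 - w₀x³/(6L) = 3·18·16·(16/3)/20 - 18·16²/30 - 18·(16/3)³/(6·16) = 2176/45 kN·m
Superposition: M = Σ M_i = 405973/4500 kN·m ≈ 90.216222 kN·m

M(16/3) = 405973/4500 kN·m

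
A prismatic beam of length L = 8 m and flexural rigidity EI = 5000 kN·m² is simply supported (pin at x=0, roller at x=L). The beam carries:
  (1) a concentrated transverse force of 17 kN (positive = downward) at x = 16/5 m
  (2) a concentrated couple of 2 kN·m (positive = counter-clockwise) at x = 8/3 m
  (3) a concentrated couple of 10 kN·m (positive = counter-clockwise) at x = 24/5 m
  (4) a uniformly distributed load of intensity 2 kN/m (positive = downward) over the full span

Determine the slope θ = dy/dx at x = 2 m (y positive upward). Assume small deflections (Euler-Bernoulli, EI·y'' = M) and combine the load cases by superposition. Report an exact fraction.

Load 1 — point force P=17 kN at a=16/5 m (b=L-a=24/5):
  θ_1 = -Pb(L²-b²-3x²)/(6LEI)  [x≤a] = -17·(24/5)·(8²-(24/5)²-3·2²)/(6·8·5000) = -3077/312500 rad
Load 2 — applied couple M₀=2 kN·m at a=8/3 m (b=L-a=16/3):
  θ_2 = (M₀x²/(2L)+C₁)/EI  [x≤a] with C₁=M₀(3b²-L²)/(6L)=8/9 = (2·2²/(2·8)+(8/9))/5000 = 1/3600 rad
Load 3 — applied couple M₀=10 kN·m at a=24/5 m (b=L-a=16/5):
  θ_3 = (M₀x²/(2L)+C₁)/EI  [x≤a] with C₁=M₀(3b²-L²)/(6L)=-104/15 = (10·2²/(2·8)+(-104/15))/5000 = -133/150000 rad
Load 4 — uniform load w=2 kN/m over full span:
  θ_4 = -w(L³-6Lx²+4x³)/(24EI) = -2·(8³-6·8·2²+4·2³)/(24·5000) = -11/1875 rad
Superposition: θ = Σ θ_i = -91811/5625000 rad ≈ -0.016322 rad

θ(2) = -91811/5625000 rad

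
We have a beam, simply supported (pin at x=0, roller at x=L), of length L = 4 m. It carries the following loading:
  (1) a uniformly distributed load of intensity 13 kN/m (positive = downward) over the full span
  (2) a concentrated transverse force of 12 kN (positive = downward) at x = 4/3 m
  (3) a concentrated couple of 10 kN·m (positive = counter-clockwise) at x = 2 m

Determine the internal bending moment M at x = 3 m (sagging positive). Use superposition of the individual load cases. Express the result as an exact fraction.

Load 1 — uniform load w=13 kN/m over full span:
  M_1 = wx(L-x)/2 = 13·3·(4-3)/2 = 39/2 kN·m
Load 2 — point force P=12 kN at a=4/3 m (b=L-a=8/3):
  M_2 = Pa(L-x)/L  [x>a] = 12·(4/3)·(4-3)/4 = 4 kN·m
Load 3 — applied couple M₀=10 kN·m at a=2 m (b=L-a=2):
  M_3 = M₀x/L - M₀  [x>a] = 10·3/4 - 10 = -5/2 kN·m
Superposition: M = Σ M_i = 21 kN·m ≈ 21.000000 kN·m

M(3) = 21 kN·m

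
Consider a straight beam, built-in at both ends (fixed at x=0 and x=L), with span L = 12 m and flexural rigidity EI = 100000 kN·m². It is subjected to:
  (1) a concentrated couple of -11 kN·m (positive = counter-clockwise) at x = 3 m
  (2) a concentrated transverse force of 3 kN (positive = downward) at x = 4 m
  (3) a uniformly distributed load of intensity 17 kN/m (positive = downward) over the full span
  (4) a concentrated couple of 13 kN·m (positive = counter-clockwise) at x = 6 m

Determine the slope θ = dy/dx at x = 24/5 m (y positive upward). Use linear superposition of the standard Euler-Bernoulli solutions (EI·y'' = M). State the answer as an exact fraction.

Load 1 — applied couple M₀=-11 kN·m at a=3 m (b=L-a=9):
  θ_1 = (R_Ax²/2 - M_Ax - M₀(x-a))/EI  [x>a] with R_A=-33/32, M_A=33/16 = ((-33/32)·(24/5)²/2 - (33/16)·(24/5) - (-11)·((24/5)-3))/100000 = -99/5000000 rad
Load 2 — point force P=3 kN at a=4 m (b=L-a=8):
  θ_2 = Pa²(L-x)(2bL-(3b+a)(L-x))/(2L³EI)  [x>a] = 3·4²·(12-(24/5))·(2·8·12-(3·8+4)·(12-(24/5)))/(2·12³·100000) = -3/312500 rad
Load 3 — uniform load w=17 kN/m over full span:
  θ_3 = -wx(L-x)(L-2x)/(12EI) = -17·(24/5)·(12-(24/5))·(12-2·(24/5))/(12·100000) = -459/390625 rad
Load 4 — applied couple M₀=13 kN·m at a=6 m (b=L-a=6):
  θ_4 = (R_Ax²/2 - M_Ax)/EI  [x≤a] with R_A=13/8, M_A=13/4 = ((13/8)·(24/5)²/2 - (13/4)·(24/5))/100000 = 39/1250000 rad
Superposition: θ = Σ θ_i = -29331/25000000 rad ≈ -0.001173 rad

θ(24/5) = -29331/25000000 rad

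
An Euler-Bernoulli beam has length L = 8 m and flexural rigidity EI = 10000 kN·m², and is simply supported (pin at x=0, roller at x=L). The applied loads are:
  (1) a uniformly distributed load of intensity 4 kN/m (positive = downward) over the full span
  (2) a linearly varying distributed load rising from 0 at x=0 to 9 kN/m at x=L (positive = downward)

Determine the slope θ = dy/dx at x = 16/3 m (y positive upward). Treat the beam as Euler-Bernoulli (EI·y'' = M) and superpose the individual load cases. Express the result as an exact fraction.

Load 1 — uniform load w=4 kN/m over full span:
  θ_1 = -w(L³-6Lx²+4x³)/(24EI) = -4·(8³-6·8·(16/3)²+4·(16/3)³)/(24·10000) = 208/50625 rad
Load 2 — triangular load w₀=9 kN/m (0→w₀ over full span):
  θ_2 = -w₀(7L⁴-30L²x²+15x⁴)/(360LEI) = -9·(7·8⁴-30·8²·(16/3)²+15·(16/3)⁴)/(360·8·10000) = 364/84375 rad
Superposition: θ = Σ θ_i = 2132/253125 rad ≈ 0.008423 rad

θ(16/3) = 2132/253125 rad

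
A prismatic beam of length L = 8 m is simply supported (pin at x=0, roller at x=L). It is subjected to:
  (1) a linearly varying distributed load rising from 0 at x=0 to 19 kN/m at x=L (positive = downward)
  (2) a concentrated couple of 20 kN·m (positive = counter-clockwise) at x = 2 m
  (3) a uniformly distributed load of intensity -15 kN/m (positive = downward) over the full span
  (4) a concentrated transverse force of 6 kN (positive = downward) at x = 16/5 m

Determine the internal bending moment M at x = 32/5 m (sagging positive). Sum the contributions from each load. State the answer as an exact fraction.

M(32/5) = -2324/125 kN·m

Load 1 — triangular load w₀=19 kN/m (0→w₀ over full span):
  M_1 = w₀Lx/6 - w₀x³/(6L) = 19·8·(32/5)/6 - 19·(32/5)³/(6·8) = 7296/125 kN·m
Load 2 — applied couple M₀=20 kN·m at a=2 m (b=L-a=6):
  M_2 = M₀x/L - M₀  [x>a] = 20·(32/5)/8 - 20 = -4 kN·m
Load 3 — uniform load w=-15 kN/m over full span:
  M_3 = wx(L-x)/2 = (-15)·(32/5)·(8-(32/5))/2 = -384/5 kN·m
Load 4 — point force P=6 kN at a=16/5 m (b=L-a=24/5):
  M_4 = Pa(L-x)/L  [x>a] = 6·(16/5)·(8-(32/5))/8 = 96/25 kN·m
Superposition: M = Σ M_i = -2324/125 kN·m ≈ -18.592000 kN·m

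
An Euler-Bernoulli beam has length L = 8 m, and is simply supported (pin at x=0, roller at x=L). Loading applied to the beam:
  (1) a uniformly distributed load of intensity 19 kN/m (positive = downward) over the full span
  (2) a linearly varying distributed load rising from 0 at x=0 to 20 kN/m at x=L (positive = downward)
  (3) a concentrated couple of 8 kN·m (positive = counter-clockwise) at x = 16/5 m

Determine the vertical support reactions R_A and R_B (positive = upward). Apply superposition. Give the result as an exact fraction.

Load 1 — uniform load w=19 kN/m over full span:
  R_A = wL/2 = 19·8/2 = 76 kN
  R_B = wL/2 = 19·8/2 = 76 kN
Load 2 — triangular load w₀=20 kN/m (0→w₀ over full span):
  R_A = w₀L/6 = 20·8/6 = 80/3 kN
  R_B = w₀L/3 = 20·8/3 = 160/3 kN
Load 3 — applied couple M₀=8 kN·m at a=16/5 m (b=L-a=24/5):
  R_A = M₀/L = 8/8 = 1 kN
  R_B = -M₀/L = -8/8 = -1 kN
Superposition: R_A = 311/3 kN, R_B = 385/3 kN

R_A = 311/3 kN, R_B = 385/3 kN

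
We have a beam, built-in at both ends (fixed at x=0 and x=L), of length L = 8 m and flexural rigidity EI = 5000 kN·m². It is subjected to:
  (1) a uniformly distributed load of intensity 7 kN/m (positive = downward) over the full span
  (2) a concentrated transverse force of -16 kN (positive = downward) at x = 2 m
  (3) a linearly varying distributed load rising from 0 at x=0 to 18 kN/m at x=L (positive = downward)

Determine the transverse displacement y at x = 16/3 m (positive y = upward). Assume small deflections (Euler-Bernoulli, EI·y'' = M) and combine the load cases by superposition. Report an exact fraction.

y(16/3) = -19208/759375 m

Load 1 — uniform load w=7 kN/m over full span:
  y_1 = -wx²(L-x)²/(24EI) = -7·(16/3)²·(8-(16/3))²/(24·5000) = -1792/151875 m
Load 2 — point force P=-16 kN at a=2 m (b=L-a=6):
  y_2 = -Pa²(L-x)²(3bL-(3b+a)(L-x))/(6L³EI)  [x>a] = -(-16)·2²·(8-(16/3))²·(3·6·8-(3·6+2)·(8-(16/3)))/(6·8³·5000) = 136/50625 m
Load 3 — triangular load w₀=18 kN/m (0→w₀ over full span):
  y_3 = -w₀x²(L-x)²(x+2L)/(120LEI) = -18·(16/3)²·(8-(16/3))²·((16/3)+2·8)/(120·8·5000) = -4096/253125 m
Superposition: y = Σ y_i = -19208/759375 m ≈ -0.025294 m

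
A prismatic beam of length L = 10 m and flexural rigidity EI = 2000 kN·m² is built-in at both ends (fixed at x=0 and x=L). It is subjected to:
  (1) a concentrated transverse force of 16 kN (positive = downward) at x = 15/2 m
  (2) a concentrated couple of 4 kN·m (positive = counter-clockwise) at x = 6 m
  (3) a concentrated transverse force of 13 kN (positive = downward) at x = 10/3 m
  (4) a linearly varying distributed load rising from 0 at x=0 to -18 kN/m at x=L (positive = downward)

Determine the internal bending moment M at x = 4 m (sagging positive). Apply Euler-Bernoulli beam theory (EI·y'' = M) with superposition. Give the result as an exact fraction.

M(4) = -99113/6750 kN·m

Load 1 — point force P=16 kN at a=15/2 m (b=L-a=5/2):
  M_1 = Pb²(3a+b)x/L³ - Pab²/L²  [x≤a] = 16·(5/2)²·(3·(15/2)+(5/2))·4/10³ - 16·(15/2)·(5/2)²/10² = 5/2 kN·m
Load 2 — applied couple M₀=4 kN·m at a=6 m (b=L-a=4):
  M_2 = R_Ax - M_A  [x≤a] with R_A=72/125, M_A=32/25 = (72/125)·4 - (32/25) = 128/125 kN·m
Load 3 — point force P=13 kN at a=10/3 m (b=L-a=20/3):
  M_3 = Pa²(a+3b)(L-x)/L³ - Pa²b/L²  [x>a] = 13·(10/3)²·((10/3)+3·(20/3))·(10-4)/10³ - 13·(10/3)²·(20/3)/10² = 286/27 kN·m
Load 4 — triangular load w₀=-18 kN/m (0→w₀ over full span):
  M_4 = 3w₀Lx/20 - w₀L²/30 - w₀x³/(6L) = 3·(-18)·10·4/20 - (-18)·10²/30 - (-18)·4³/(6·10) = -144/5 kN·m
Superposition: M = Σ M_i = -99113/6750 kN·m ≈ -14.683407 kN·m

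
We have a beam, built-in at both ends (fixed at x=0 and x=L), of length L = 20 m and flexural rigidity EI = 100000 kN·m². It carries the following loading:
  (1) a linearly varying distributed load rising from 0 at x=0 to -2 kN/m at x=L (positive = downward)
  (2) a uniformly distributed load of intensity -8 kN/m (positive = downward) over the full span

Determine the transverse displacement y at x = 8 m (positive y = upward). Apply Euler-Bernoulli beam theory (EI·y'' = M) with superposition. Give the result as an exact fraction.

y(8) = 2688/78125 m

Load 1 — triangular load w₀=-2 kN/m (0→w₀ over full span):
  y_1 = -w₀x²(L-x)²(x+2L)/(120LEI) = -(-2)·8²·(20-8)²·(8+2·20)/(120·20·100000) = 288/78125 m
Load 2 — uniform load w=-8 kN/m over full span:
  y_2 = -wx²(L-x)²/(24EI) = -(-8)·8²·(20-8)²/(24·100000) = 96/3125 m
Superposition: y = Σ y_i = 2688/78125 m ≈ 0.034406 m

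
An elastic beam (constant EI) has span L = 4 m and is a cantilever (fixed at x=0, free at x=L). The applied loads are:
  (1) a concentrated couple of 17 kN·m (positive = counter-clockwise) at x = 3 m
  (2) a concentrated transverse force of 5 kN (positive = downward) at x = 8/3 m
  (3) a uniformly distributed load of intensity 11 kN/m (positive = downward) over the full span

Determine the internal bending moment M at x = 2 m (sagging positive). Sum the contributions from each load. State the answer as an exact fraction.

M(2) = -25/3 kN·m

Load 1 — applied couple M₀=17 kN·m at a=3 m (b=L-a=1):
  M_1 = M₀  [x≤a] = 17 = 17 kN·m
Load 2 — point force P=5 kN at a=8/3 m (b=L-a=4/3):
  M_2 = -P(a-x)  [x≤a] = -5·((8/3)-2) = -10/3 kN·m
Load 3 — uniform load w=11 kN/m over full span:
  M_3 = -w(L-x)²/2 = -11·(4-2)²/2 = -22 kN·m
Superposition: M = Σ M_i = -25/3 kN·m ≈ -8.333333 kN·m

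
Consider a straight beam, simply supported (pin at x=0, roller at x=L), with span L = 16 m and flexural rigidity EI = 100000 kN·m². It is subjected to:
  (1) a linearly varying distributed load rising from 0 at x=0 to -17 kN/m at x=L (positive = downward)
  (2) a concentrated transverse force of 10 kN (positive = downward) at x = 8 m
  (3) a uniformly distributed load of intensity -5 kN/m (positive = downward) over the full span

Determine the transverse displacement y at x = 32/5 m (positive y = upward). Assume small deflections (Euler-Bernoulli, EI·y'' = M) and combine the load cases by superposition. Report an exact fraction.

Load 1 — triangular load w₀=-17 kN/m (0→w₀ over full span):
  y_1 = -w₀x(7L⁴-10L²x²+3x⁴)/(360LEI) = -(-17)·(32/5)·(7·16⁴-10·16²·(32/5)²+3·(32/5)⁴)/(360·16·100000) = 9931264/146484375 m
Load 2 — point force P=10 kN at a=8 m (b=L-a=8):
  y_2 = -Pbx(L²-b²-x²)/(6LEI)  [x≤a] = -10·8·(32/5)·(16²-8²-(32/5)²)/(6·16·100000) = -1888/234375 m
Load 3 — uniform load w=-5 kN/m over full span:
  y_3 = -wx(L³-2Lx²+x³)/(24EI) = -(-5)·(32/5)·(16³-2·16·(32/5)²+(32/5)³)/(24·100000) = 15872/390625 m
Superposition: y = Σ y_i = 4901088/48828125 m ≈ 0.100374 m

y(32/5) = 4901088/48828125 m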